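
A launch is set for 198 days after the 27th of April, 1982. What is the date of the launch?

the 11th of November, 1982

Count 198 days after April 27, 1982:
April 1982: 30 − 27 = 3 days remain.
Then May (31), June (30), July (31), August (31), September (30), October (31): 31 + 30 + 31 + 31 + 30 + 31 = 184 days.
November 1–11, 1982: 11 days.
Total: 3 + 184 + 11 = 198 days.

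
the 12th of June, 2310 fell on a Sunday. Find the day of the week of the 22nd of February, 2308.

Count forward from the earlier date (February 22, 2308) to the later (June 12, 2310):
February 22, 2308 → February 22, 2309: 366 days (2308 is a leap year).
February 22, 2309 → February 22, 2310: 365 days.
February 2310: 28 − 22 = 6 days remain (2310 is not a leap year, so February has 28 days).
Then March (31), April (30), May (31): 31 + 30 + 31 = 92 days.
June 1–12, 2310: 12 days.
Residual: 110 days.
Total: 841 days.
841 mod 7 = 1, so 1 day before Sunday is Saturday.

Saturday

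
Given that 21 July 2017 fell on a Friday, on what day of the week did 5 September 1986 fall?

Count forward from the earlier date (September 5, 1986) to the later (July 21, 2017):
From September 5, 1986 to September 5, 2016: 30 years, of which 8 contain a Feb 29 — 22×365 + 8×366 = 10958 days.
(2000 is a leap year (divisible by 400).)
September 2016: 30 − 5 = 25 days remain.
Then 9 full months totalling 273 days.
July 1–21, 2017: 21 days.
Residual: 319 days.
Total: 11277 days.
11277 is a multiple of 7, so 5 September 1986 falls on the same weekday: Friday.

Friday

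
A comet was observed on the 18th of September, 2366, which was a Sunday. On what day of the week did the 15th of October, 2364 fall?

Thursday

Count forward from the earlier date (October 15, 2364) to the later (September 18, 2366):
Day-of-year of October 15, 2364: 289.
Day-of-year of September 18, 2366: 261.
2364 has 366 days, so 366 − 289 = 77 days remain in 2364.
Full years: 2365: 365. Sum = 365.
Total: 77 + 365 + 261 = 703 days.
703 mod 7 = 3, so 3 days before Sunday is Thursday.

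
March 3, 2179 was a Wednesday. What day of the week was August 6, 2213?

From March 3, 2179 to March 3, 2213: 34 years, of which 8 contain a Feb 29 — 26×365 + 8×366 = 12418 days.
(2200 is not a leap year (divisible by 100 but not 400).)
March 2213: 31 − 3 = 28 days remain.
Then April (30), May (31), June (30), July (31): 30 + 31 + 30 + 31 = 122 days.
August 1–6, 2213: 6 days.
Residual: 156 days.
Total: 12574 days.
12574 mod 7 = 2, so 2 days after Wednesday is Friday.

Friday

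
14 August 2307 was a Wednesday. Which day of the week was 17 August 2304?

Wednesday

Count forward from the earlier date (August 17, 2304) to the later (August 14, 2307):
August 17, 2304 → August 17, 2305: 365 days.
August 17, 2305 → August 17, 2306: 365 days.
August 2306: 31 − 17 = 14 days remain.
Then 11 full months totalling 334 days.
August 1–14, 2307: 14 days.
Residual: 362 days.
Total: 1092 days.
1092 is a multiple of 7, so 17 August 2304 falls on the same weekday: Wednesday.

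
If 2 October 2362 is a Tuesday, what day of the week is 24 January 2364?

October 2, 2362 → October 2, 2363: 365 days.
October 2363: 31 − 2 = 29 days remain.
Then November (30), December (31): 30 + 31 = 61 days.
January 1–24, 2364: 24 days.
Residual: 114 days.
Total: 479 days.
479 mod 7 = 3, so 3 days after Tuesday is Friday.

Friday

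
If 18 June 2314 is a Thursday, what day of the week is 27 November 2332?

From June 18, 2314 to June 18, 2332: 18 years, of which 5 contain a Feb 29 — 13×365 + 5×366 = 6575 days.
June 2332: 30 − 18 = 12 days remain.
Then July (31), August (31), September (30), October (31): 31 + 31 + 30 + 31 = 123 days.
November 1–27, 2332: 27 days.
Residual: 162 days.
Total: 6737 days.
6737 mod 7 = 3, so 3 days after Thursday is Sunday.

Sunday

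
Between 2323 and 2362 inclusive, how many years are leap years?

10

Years divisible by 4 in [2323, 2362]: 2324, 2328, 2332, 2336, 2340, 2344, 2348, 2352, 2356, 2360.
No century exceptions apply. Count: 10.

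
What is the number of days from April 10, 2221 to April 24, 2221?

Within April 2221: 24 − 10 = 14 days.

14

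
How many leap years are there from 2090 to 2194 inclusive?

25

Years divisible by 4: 2092, 2096, …, 2192 — 26 in all.
Of these, 2100 is divisible by 100 but not 400, so not leap.
Leap years: 26 − 1 = 25.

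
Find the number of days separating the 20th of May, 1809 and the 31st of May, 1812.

1107

Day-of-year of May 20, 1809: 140.
Day-of-year of May 31, 1812: 152.
1809 has 365 days, so 365 − 140 = 225 days remain in 1809.
Full years: 1810: 365; 1811: 365. Sum = 730.
Total: 225 + 730 + 152 = 1107 days.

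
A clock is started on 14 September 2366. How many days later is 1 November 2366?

September 2366: 30 − 14 = 16 days remain.
Then October (31): 31 days.
November 1, 2366: 1 day.
Total: 16 + 31 + 1 = 48 days.

48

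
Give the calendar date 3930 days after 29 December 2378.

2 October 2389

Count 3930 days after December 29, 2378:
Day-of-year of December 29, 2378: 363.
Day-of-year of October 2, 2389: 275.
2378 has 365 days, so 365 − 363 = 2 days remain in 2378.
Full years 2379–2388: 7 common + 3 leap = 7×365 + 3×366 = 3653 days.
Total: 2 + 3653 + 275 = 3930 days.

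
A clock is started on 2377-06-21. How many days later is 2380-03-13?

996

June 21, 2377 → June 21, 2378: 365 days.
June 21, 2378 → June 21, 2379: 365 days.
June 2379: 30 − 21 = 9 days remain.
Then July (31), August (31), September (30), October (31), November (30), December (31), January (31), February 2380 (29): 31 + 31 + 30 + 31 + 30 + 31 + 31 + 29 = 244 days.
March 1–13, 2380: 13 days.
Residual: 266 days.
Total: 996 days.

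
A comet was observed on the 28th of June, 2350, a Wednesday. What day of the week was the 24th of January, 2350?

Tuesday

Count forward from the earlier date (January 24, 2350) to the later (June 28, 2350):
January 2350: 31 − 24 = 7 days remain.
Then February 2350 (28), March (31), April (30), May (31): 28 + 31 + 30 + 31 = 120 days.
June 1–28, 2350: 28 days.
Total: 7 + 120 + 28 = 155 days.
155 mod 7 = 1, so 1 day before Wednesday is Tuesday.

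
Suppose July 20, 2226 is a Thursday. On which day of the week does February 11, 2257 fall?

Wednesday

From July 20, 2226 to July 20, 2256: 30 years, of which 8 contain a Feb 29 — 22×365 + 8×366 = 10958 days.
July 2256: 31 − 20 = 11 days remain.
Then August (31), September (30), October (31), November (30), December (31), January (31): 31 + 30 + 31 + 30 + 31 + 31 = 184 days.
February 1–11, 2257: 11 days (2257 is not a leap year).
Residual: 206 days.
Total: 11164 days.
11164 mod 7 = 6, so 6 days after Thursday is Wednesday.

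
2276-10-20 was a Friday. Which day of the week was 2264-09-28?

Count forward from the earlier date (September 28, 2264) to the later (October 20, 2276):
Day-of-year of September 28, 2264: 272.
Day-of-year of October 20, 2276: 294.
2264 has 366 days, so 366 − 272 = 94 days remain in 2264.
Full years 2265–2275: 9 common + 2 leap = 9×365 + 2×366 = 4017 days.
Total: 94 + 4017 + 294 = 4405 days.
4405 mod 7 = 2, so 2 days before Friday is Wednesday.

Wednesday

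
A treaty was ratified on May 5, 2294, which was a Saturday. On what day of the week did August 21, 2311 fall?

Monday

From May 5, 2294 to May 5, 2311: 17 years, of which 3 contain a Feb 29 — 14×365 + 3×366 = 6208 days.
(2300 is not a leap year (divisible by 100 but not 400).)
May 2311: 31 − 5 = 26 days remain.
Then June (30), July (31): 30 + 31 = 61 days.
August 1–21, 2311: 21 days.
Residual: 108 days.
Total: 6316 days.
6316 mod 7 = 2, so 2 days after Saturday is Monday.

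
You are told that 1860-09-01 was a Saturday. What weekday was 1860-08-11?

Saturday

Count forward from the earlier date (August 11, 1860) to the later (September 1, 1860):
August 1860: 31 − 11 = 20 days remain.
September 1, 1860: 1 day.
Total: 20 + 1 = 21 days.
21 is a multiple of 7, so 1860-08-11 falls on the same weekday: Saturday.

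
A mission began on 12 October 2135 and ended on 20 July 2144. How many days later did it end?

3204

Day-of-year of October 12, 2135: 285.
Day-of-year of July 20, 2144: 202.
2135 has 365 days, so 365 − 285 = 80 days remain in 2135.
Full years 2136–2143: 6 common + 2 leap = 6×365 + 2×366 = 2922 days.
Total: 80 + 2922 + 202 = 3204 days.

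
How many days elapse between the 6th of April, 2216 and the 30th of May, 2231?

5532

From April 6, 2216 to April 6, 2231: 15 years, of which 3 contain a Feb 29 — 12×365 + 3×366 = 5478 days.
April 2231: 30 − 6 = 24 days remain.
May 1–30, 2231: 30 days.
Residual: 54 days.
Total: 5532 days.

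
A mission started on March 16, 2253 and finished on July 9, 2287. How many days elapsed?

From March 16, 2253 to March 16, 2287: 34 years, of which 8 contain a Feb 29 — 26×365 + 8×366 = 12418 days.
March 2287: 31 − 16 = 15 days remain.
Then April (30), May (31), June (30): 30 + 31 + 30 = 91 days.
July 1–9, 2287: 9 days.
Residual: 115 days.
Total: 12533 days.

12533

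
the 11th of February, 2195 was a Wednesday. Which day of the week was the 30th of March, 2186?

Count forward from the earlier date (March 30, 2186) to the later (February 11, 2195):
From March 30, 2186 to March 30, 2194: 8 years, of which 2 contain a Feb 29 — 6×365 + 2×366 = 2922 days.
March 2194: 31 − 30 = 1 day remains.
Then 10 full months totalling 306 days.
February 1–11, 2195: 11 days (2195 is not a leap year).
Residual: 318 days.
Total: 3240 days.
3240 mod 7 = 6, so 6 days before Wednesday is Thursday.

Thursday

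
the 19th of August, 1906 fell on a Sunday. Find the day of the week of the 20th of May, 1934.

Day-of-year of August 19, 1906: 231.
Day-of-year of May 20, 1934: 140.
1906 has 365 days, so 365 − 231 = 134 days remain in 1906.
Full years 1907–1933: 20 common + 7 leap = 20×365 + 7×366 = 9862 days.
Total: 134 + 9862 + 140 = 10136 days.
10136 is a multiple of 7, so the 20th of May, 1934 falls on the same weekday: Sunday.

Sunday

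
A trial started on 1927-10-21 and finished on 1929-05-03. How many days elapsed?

October 1927: 31 − 21 = 10 days remain.
Then 18 full months totalling 547 days.
May 1–3, 1929: 3 days.
Total: 10 + 547 + 3 = 560 days.

560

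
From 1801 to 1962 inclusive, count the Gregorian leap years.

39

Years divisible by 4: 1804, 1808, …, 1960 — 40 in all.
Of these, 1900 is divisible by 100 but not 400, so not leap.
Leap years: 40 − 1 = 39.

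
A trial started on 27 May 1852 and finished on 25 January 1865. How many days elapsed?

Day-of-year of May 27, 1852: 148.
Day-of-year of January 25, 1865: 25.
1852 has 366 days, so 366 − 148 = 218 days remain in 1852.
Full years 1853–1864: 9 common + 3 leap = 9×365 + 3×366 = 4383 days.
Total: 218 + 4383 + 25 = 4626 days.

4626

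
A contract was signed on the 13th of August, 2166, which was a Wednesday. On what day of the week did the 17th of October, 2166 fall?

August 2166: 31 − 13 = 18 days remain.
Then September (30): 30 days.
October 1–17, 2166: 17 days.
Total: 18 + 30 + 17 = 65 days.
65 mod 7 = 2, so 2 days after Wednesday is Friday.

Friday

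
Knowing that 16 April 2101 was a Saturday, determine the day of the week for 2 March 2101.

Wednesday

Count forward from the earlier date (March 2, 2101) to the later (April 16, 2101):
March 2101: 31 − 2 = 29 days remain.
April 1–16, 2101: 16 days.
Total: 29 + 16 = 45 days.
45 mod 7 = 3, so 3 days before Saturday is Wednesday.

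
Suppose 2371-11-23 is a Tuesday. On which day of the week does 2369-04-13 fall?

Count forward from the earlier date (April 13, 2369) to the later (November 23, 2371):
April 13, 2369 → April 13, 2370: 365 days.
April 13, 2370 → April 13, 2371: 365 days.
April 2371: 30 − 13 = 17 days remain.
Then May (31), June (30), July (31), August (31), September (30), October (31): 31 + 30 + 31 + 31 + 30 + 31 = 184 days.
November 1–23, 2371: 23 days.
Residual: 224 days.
Total: 954 days.
954 mod 7 = 2, so 2 days before Tuesday is Sunday.

Sunday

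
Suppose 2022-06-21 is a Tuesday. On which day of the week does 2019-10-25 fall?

Count forward from the earlier date (October 25, 2019) to the later (June 21, 2022):
October 25, 2019 → October 25, 2020: 366 days (2020 is a leap year).
October 25, 2020 → October 25, 2021: 365 days.
October 2021: 31 − 25 = 6 days remain.
Then November (30), December (31), January (31), February 2022 (28), March (31), April (30), May (31): 30 + 31 + 31 + 28 + 31 + 30 + 31 = 212 days.
June 1–21, 2022: 21 days.
Residual: 239 days.
Total: 970 days.
970 mod 7 = 4, so 4 days before Tuesday is Friday.

Friday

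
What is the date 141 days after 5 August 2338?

24 December 2338

Count 141 days after August 5, 2338:
August 2338: 31 − 5 = 26 days remain.
Then September (30), October (31), November (30): 30 + 31 + 30 = 91 days.
December 1–24, 2338: 24 days.
Total: 26 + 91 + 24 = 141 days.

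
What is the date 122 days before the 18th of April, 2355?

the 17th of December, 2354

Count 122 days before April 18, 2355:
December 2354: 31 − 17 = 14 days remain.
Then January (31), February 2355 (28), March (31): 31 + 28 + 31 = 90 days.
April 1–18, 2355: 18 days.
Residual: 122 days.
Total: 122 days.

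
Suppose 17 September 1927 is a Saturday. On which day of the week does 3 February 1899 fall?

Count forward from the earlier date (February 3, 1899) to the later (September 17, 1927):
Day-of-year of February 3, 1899: 34.
Day-of-year of September 17, 1927: 260.
1899 has 365 days, so 365 − 34 = 331 days remain in 1899.
Full years 1900–1926: 21 common + 6 leap = 21×365 + 6×366 = 9861 days.
Total: 331 + 9861 + 260 = 10452 days.
10452 mod 7 = 1, so 1 day before Saturday is Friday.

Friday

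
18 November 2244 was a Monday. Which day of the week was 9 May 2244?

Count forward from the earlier date (May 9, 2244) to the later (November 18, 2244):
May 2244: 31 − 9 = 22 days remain.
Then June (30), July (31), August (31), September (30), October (31): 30 + 31 + 31 + 30 + 31 = 153 days.
November 1–18, 2244: 18 days.
Total: 22 + 153 + 18 = 193 days.
193 mod 7 = 4, so 4 days before Monday is Thursday.

Thursday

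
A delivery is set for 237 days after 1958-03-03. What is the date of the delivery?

1958-10-26

Count 237 days after March 3, 1958:
March 1958: 31 − 3 = 28 days remain.
Then April (30), May (31), June (30), July (31), August (31), September (30): 30 + 31 + 30 + 31 + 31 + 30 = 183 days.
October 1–26, 1958: 26 days.
Total: 28 + 183 + 26 = 237 days.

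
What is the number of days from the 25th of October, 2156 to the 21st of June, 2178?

Day-of-year of October 25, 2156: 299.
Day-of-year of June 21, 2178: 172.
2156 has 366 days, so 366 − 299 = 67 days remain in 2156.
Full years 2157–2177: 16 common + 5 leap = 16×365 + 5×366 = 7670 days.
Total: 67 + 7670 + 172 = 7909 days.

7909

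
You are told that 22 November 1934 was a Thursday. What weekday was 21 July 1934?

Saturday

Count forward from the earlier date (July 21, 1934) to the later (November 22, 1934):
July 1934: 31 − 21 = 10 days remain.
Then August (31), September (30), October (31): 31 + 30 + 31 = 92 days.
November 1–22, 1934: 22 days.
Total: 10 + 92 + 22 = 124 days.
124 mod 7 = 5, so 5 days before Thursday is Saturday.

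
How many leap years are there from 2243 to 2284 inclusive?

Years divisible by 4 in [2243, 2284]: 2244, 2248, 2252, 2256, 2260, 2264, 2268, 2272, 2276, 2280, 2284.
No century exceptions apply. Count: 11.

11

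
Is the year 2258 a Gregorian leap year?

2258 is not a leap year.

No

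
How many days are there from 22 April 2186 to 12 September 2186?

April 2186: 30 − 22 = 8 days remain.
Then May (31), June (30), July (31), August (31): 31 + 30 + 31 + 31 = 123 days.
September 1–12, 2186: 12 days.
Total: 8 + 123 + 12 = 143 days.

143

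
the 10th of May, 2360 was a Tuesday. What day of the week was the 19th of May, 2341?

Monday

Count forward from the earlier date (May 19, 2341) to the later (May 10, 2360):
From May 19, 2341 to May 19, 2359: 18 years, of which 4 contain a Feb 29 — 14×365 + 4×366 = 6574 days.
May 2359: 31 − 19 = 12 days remain.
Then 11 full months totalling 335 days.
May 1–10, 2360: 10 days.
Residual: 357 days.
Total: 6931 days.
6931 mod 7 = 1, so 1 day before Tuesday is Monday.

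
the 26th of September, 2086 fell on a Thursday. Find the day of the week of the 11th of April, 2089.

Monday

Day-of-year of September 26, 2086: 269.
Day-of-year of April 11, 2089: 101.
2086 has 365 days, so 365 − 269 = 96 days remain in 2086.
Full years: 2087: 365; 2088: 366. Sum = 731.
Total: 96 + 731 + 101 = 928 days.
928 mod 7 = 4, so 4 days after Thursday is Monday.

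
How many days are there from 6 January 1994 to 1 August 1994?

January 1994: 31 − 6 = 25 days remain.
Then February 1994 (28), March (31), April (30), May (31), June (30), July (31): 28 + 31 + 30 + 31 + 30 + 31 = 181 days.
August 1, 1994: 1 day.
Total: 25 + 181 + 1 = 207 days.

207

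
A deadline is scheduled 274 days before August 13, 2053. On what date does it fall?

November 12, 2052

Count 274 days before August 13, 2053:
November 2052: 30 − 12 = 18 days remain.
Then December (31), January (31), February 2053 (28), March (31), April (30), May (31), June (30), July (31): 31 + 31 + 28 + 31 + 30 + 31 + 30 + 31 = 243 days.
August 1–13, 2053: 13 days.
Total: 18 + 243 + 13 = 274 days.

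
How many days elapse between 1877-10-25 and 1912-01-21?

12505

From October 25, 1877 to October 25, 1911: 34 years, of which 7 contain a Feb 29 — 27×365 + 7×366 = 12417 days.
(1900 is not a leap year (divisible by 100 but not 400).)
October 1911: 31 − 25 = 6 days remain.
Then November (30), December (31): 30 + 31 = 61 days.
January 1–21, 1912: 21 days.
Residual: 88 days.
Total: 12505 days.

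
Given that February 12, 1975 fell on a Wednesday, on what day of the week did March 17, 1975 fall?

Monday

February 1975: 28 − 12 = 16 days remain (1975 is not a leap year, so February has 28 days).
March 1–17, 1975: 17 days.
Total: 16 + 17 = 33 days.
33 mod 7 = 5, so 5 days after Wednesday is Monday.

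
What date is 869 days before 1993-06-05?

1991-01-18

Count 869 days before June 5, 1993:
Day-of-year of January 18, 1991: 18.
Day-of-year of June 5, 1993: 156.
1991 has 365 days, so 365 − 18 = 347 days remain in 1991.
Full years: 1992: 366. Sum = 366.
Total: 347 + 366 + 156 = 869 days.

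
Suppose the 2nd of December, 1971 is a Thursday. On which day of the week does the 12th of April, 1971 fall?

Count forward from the earlier date (April 12, 1971) to the later (December 2, 1971):
April 1971: 30 − 12 = 18 days remain.
Then May (31), June (30), July (31), August (31), September (30), October (31), November (30): 31 + 30 + 31 + 31 + 30 + 31 + 30 = 214 days.
December 1–2, 1971: 2 days.
Total: 18 + 214 + 2 = 234 days.
234 mod 7 = 3, so 3 days before Thursday is Monday.

Monday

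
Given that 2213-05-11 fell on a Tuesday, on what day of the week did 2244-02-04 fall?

Day-of-year of May 11, 2213: 131.
Day-of-year of February 4, 2244: 35.
2213 has 365 days, so 365 − 131 = 234 days remain in 2213.
Full years 2214–2243: 23 common + 7 leap = 23×365 + 7×366 = 10957 days.
Total: 234 + 10957 + 35 = 11226 days.
11226 mod 7 = 5, so 5 days after Tuesday is Sunday.

Sunday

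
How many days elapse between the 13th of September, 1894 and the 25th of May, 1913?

6828

Day-of-year of September 13, 1894: 256.
Day-of-year of May 25, 1913: 145.
1894 has 365 days, so 365 − 256 = 109 days remain in 1894.
Full years 1895–1912: 14 common + 4 leap = 14×365 + 4×366 = 6574 days.
Total: 109 + 6574 + 145 = 6828 days.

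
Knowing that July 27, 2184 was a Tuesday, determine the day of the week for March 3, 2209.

Friday

Day-of-year of July 27, 2184: 209.
Day-of-year of March 3, 2209: 62.
2184 has 366 days, so 366 − 209 = 157 days remain in 2184.
Full years 2185–2208: 19 common + 5 leap = 19×365 + 5×366 = 8765 days.
Total: 157 + 8765 + 62 = 8984 days.
8984 mod 7 = 3, so 3 days after Tuesday is Friday.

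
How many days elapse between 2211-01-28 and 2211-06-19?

142

January 2211: 31 − 28 = 3 days remain.
Then February 2211 (28), March (31), April (30), May (31): 28 + 31 + 30 + 31 = 120 days.
June 1–19, 2211: 19 days.
Total: 3 + 120 + 19 = 142 days.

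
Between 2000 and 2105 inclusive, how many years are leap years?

Years divisible by 4: 2000, 2004, …, 2104 — 27 in all.
Of these, 2100 is divisible by 100 but not 400, so not leap.
2000 is divisible by 400, so still leap.
Leap years: 27 − 1 = 26.

26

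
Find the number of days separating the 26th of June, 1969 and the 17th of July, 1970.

386

June 1969: 30 − 26 = 4 days remain.
Then 12 full months totalling 365 days.
July 1–17, 1970: 17 days.
Total: 4 + 365 + 17 = 386 days.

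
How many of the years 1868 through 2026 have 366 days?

Years divisible by 4: 1868, 1872, …, 2024 — 40 in all.
Of these, 1900 is divisible by 100 but not 400, so not leap.
2000 is divisible by 400, so still leap.
Leap years: 40 − 1 = 39.

39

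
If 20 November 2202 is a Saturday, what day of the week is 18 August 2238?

Day-of-year of November 20, 2202: 324.
Day-of-year of August 18, 2238: 230.
2202 has 365 days, so 365 − 324 = 41 days remain in 2202.
Full years 2203–2237: 26 common + 9 leap = 26×365 + 9×366 = 12784 days.
Total: 41 + 12784 + 230 = 13055 days.
13055 is a multiple of 7, so 18 August 2238 falls on the same weekday: Saturday.

Saturday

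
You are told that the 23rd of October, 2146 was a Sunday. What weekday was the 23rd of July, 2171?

From October 23, 2146 to October 23, 2170: 24 years, of which 6 contain a Feb 29 — 18×365 + 6×366 = 8766 days.
October 2170: 31 − 23 = 8 days remain.
Then November (30), December (31), January (31), February 2171 (28), March (31), April (30), May (31), June (30): 30 + 31 + 31 + 28 + 31 + 30 + 31 + 30 = 242 days.
July 1–23, 2171: 23 days.
Residual: 273 days.
Total: 9039 days.
9039 mod 7 = 2, so 2 days after Sunday is Tuesday.

Tuesday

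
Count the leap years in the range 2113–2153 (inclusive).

10

Years divisible by 4 in [2113, 2153]: 2116, 2120, 2124, 2128, 2132, 2136, 2140, 2144, 2148, 2152.
No century exceptions apply. Count: 10.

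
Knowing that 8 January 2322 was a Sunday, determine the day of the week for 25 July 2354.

Day-of-year of January 8, 2322: 8.
Day-of-year of July 25, 2354: 206.
2322 has 365 days, so 365 − 8 = 357 days remain in 2322.
Full years 2323–2353: 23 common + 8 leap = 23×365 + 8×366 = 11323 days.
Total: 357 + 11323 + 206 = 11886 days.
11886 is a multiple of 7, so 25 July 2354 falls on the same weekday: Sunday.

Sunday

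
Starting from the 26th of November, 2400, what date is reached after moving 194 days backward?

the 16th of May, 2400

Count 194 days before November 26, 2400:
May 2400: 31 − 16 = 15 days remain.
Then June (30), July (31), August (31), September (30), October (31): 30 + 31 + 31 + 30 + 31 = 153 days.
November 1–26, 2400: 26 days.
Total: 15 + 153 + 26 = 194 days.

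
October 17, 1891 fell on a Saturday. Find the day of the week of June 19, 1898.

Day-of-year of October 17, 1891: 290.
Day-of-year of June 19, 1898: 170.
1891 has 365 days, so 365 − 290 = 75 days remain in 1891.
Full years: 1892: 366; 1893: 365; 1894: 365; 1895: 365; 1896: 366; 1897: 365. Sum = 2192.
Total: 75 + 2192 + 170 = 2437 days.
2437 mod 7 = 1, so 1 day after Saturday is Sunday.

Sunday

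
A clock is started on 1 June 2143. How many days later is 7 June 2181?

13886

Day-of-year of June 1, 2143: 152.
Day-of-year of June 7, 2181: 158.
2143 has 365 days, so 365 − 152 = 213 days remain in 2143.
Full years 2144–2180: 27 common + 10 leap = 27×365 + 10×366 = 13515 days.
Total: 213 + 13515 + 158 = 13886 days.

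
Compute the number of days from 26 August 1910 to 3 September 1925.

5487

Day-of-year of August 26, 1910: 238.
Day-of-year of September 3, 1925: 246.
1910 has 365 days, so 365 − 238 = 127 days remain in 1910.
Full years 1911–1924: 10 common + 4 leap = 10×365 + 4×366 = 5114 days.
Total: 127 + 5114 + 246 = 5487 days.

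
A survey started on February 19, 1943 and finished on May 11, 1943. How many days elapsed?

February 1943: 28 − 19 = 9 days remain (1943 is not a leap year, so February has 28 days).
Then March (31), April (30): 31 + 30 = 61 days.
May 1–11, 1943: 11 days.
Total: 9 + 61 + 11 = 81 days.

81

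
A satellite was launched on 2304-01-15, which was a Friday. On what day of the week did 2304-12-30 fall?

January 2304: 31 − 15 = 16 days remain.
Then 10 full months totalling 304 days.
December 1–30, 2304: 30 days.
Total: 16 + 304 + 30 = 350 days.
350 is a multiple of 7, so 2304-12-30 falls on the same weekday: Friday.

Friday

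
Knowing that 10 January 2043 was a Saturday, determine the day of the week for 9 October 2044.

January 2043: 31 − 10 = 21 days remain.
Then 20 full months totalling 608 days.
October 1–9, 2044: 9 days.
Total: 21 + 608 + 9 = 638 days.
638 mod 7 = 1, so 1 day after Saturday is Sunday.

Sunday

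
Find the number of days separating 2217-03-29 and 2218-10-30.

Day-of-year of March 29, 2217: 88.
Day-of-year of October 30, 2218: 303.
2217 has 365 days, so 365 − 88 = 277 days remain in 2217.
Total: 277 + 303 = 580 days.

580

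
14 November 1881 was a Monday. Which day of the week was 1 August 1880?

Sunday

Count forward from the earlier date (August 1, 1880) to the later (November 14, 1881):
Day-of-year of August 1, 1880: 214.
Day-of-year of November 14, 1881: 318.
1880 has 366 days, so 366 − 214 = 152 days remain in 1880.
Total: 152 + 318 = 470 days.
470 mod 7 = 1, so 1 day before Monday is Sunday.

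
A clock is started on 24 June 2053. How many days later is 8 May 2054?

318

Day-of-year of June 24, 2053: 175.
Day-of-year of May 8, 2054: 128.
2053 has 365 days, so 365 − 175 = 190 days remain in 2053.
Total: 190 + 128 = 318 days.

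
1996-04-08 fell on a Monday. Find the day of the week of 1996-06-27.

Thursday

April 1996: 30 − 8 = 22 days remain.
Then May (31): 31 days.
June 1–27, 1996: 27 days.
Total: 22 + 31 + 27 = 80 days.
80 mod 7 = 3, so 3 days after Monday is Thursday.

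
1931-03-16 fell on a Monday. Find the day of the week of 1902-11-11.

Tuesday

Count forward from the earlier date (November 11, 1902) to the later (March 16, 1931):
Day-of-year of November 11, 1902: 315.
Day-of-year of March 16, 1931: 75.
1902 has 365 days, so 365 − 315 = 50 days remain in 1902.
Full years 1903–1930: 21 common + 7 leap = 21×365 + 7×366 = 10227 days.
Total: 50 + 10227 + 75 = 10352 days.
10352 mod 7 = 6, so 6 days before Monday is Tuesday.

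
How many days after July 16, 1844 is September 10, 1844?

56

July 1844: 31 − 16 = 15 days remain.
Then August (31): 31 days.
September 1–10, 1844: 10 days.
Total: 15 + 31 + 10 = 56 days.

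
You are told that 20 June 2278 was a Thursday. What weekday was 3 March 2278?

Sunday

Count forward from the earlier date (March 3, 2278) to the later (June 20, 2278):
March 2278: 31 − 3 = 28 days remain.
Then April (30), May (31): 30 + 31 = 61 days.
June 1–20, 2278: 20 days.
Total: 28 + 61 + 20 = 109 days.
109 mod 7 = 4, so 4 days before Thursday is Sunday.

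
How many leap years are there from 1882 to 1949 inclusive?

16

Years divisible by 4: 1884, 1888, …, 1948 — 17 in all.
Of these, 1900 is divisible by 100 but not 400, so not leap.
Leap years: 17 − 1 = 16.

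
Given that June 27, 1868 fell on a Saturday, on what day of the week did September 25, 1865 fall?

Count forward from the earlier date (September 25, 1865) to the later (June 27, 1868):
Day-of-year of September 25, 1865: 268.
Day-of-year of June 27, 1868: 179.
1865 has 365 days, so 365 − 268 = 97 days remain in 1865.
Full years: 1866: 365; 1867: 365. Sum = 730.
Total: 97 + 730 + 179 = 1006 days.
1006 mod 7 = 5, so 5 days before Saturday is Monday.

Monday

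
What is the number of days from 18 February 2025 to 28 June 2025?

February 2025: 28 − 18 = 10 days remain (2025 is not a leap year, so February has 28 days).
Then March (31), April (30), May (31): 31 + 30 + 31 = 92 days.
June 1–28, 2025: 28 days.
Total: 10 + 92 + 28 = 130 days.

130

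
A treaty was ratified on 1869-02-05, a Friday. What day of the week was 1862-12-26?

Friday

Count forward from the earlier date (December 26, 1862) to the later (February 5, 1869):
December 26, 1862 → December 26, 1863: 365 days.
December 26, 1863 → December 26, 1864: 366 days (1864 is a leap year).
December 26, 1864 → December 26, 1865: 365 days.
December 26, 1865 → December 26, 1866: 365 days.
December 26, 1866 → December 26, 1867: 365 days.
December 26, 1867 → December 26, 1868: 366 days (1868 is a leap year).
December 1868: 31 − 26 = 5 days remain.
Then January (31): 31 days.
February 1–5, 1869: 5 days (1869 is not a leap year).
Residual: 41 days.
Total: 2233 days.
2233 is a multiple of 7, so 1862-12-26 falls on the same weekday: Friday.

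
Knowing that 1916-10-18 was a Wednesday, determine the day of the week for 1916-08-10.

Thursday

Count forward from the earlier date (August 10, 1916) to the later (October 18, 1916):
August 1916: 31 − 10 = 21 days remain.
Then September (30): 30 days.
October 1–18, 1916: 18 days.
Total: 21 + 30 + 18 = 69 days.
69 mod 7 = 6, so 6 days before Wednesday is Thursday.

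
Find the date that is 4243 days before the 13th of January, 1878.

the 2nd of June, 1866

Count 4243 days before January 13, 1878:
Day-of-year of June 2, 1866: 153.
Day-of-year of January 13, 1878: 13.
1866 has 365 days, so 365 − 153 = 212 days remain in 1866.
Full years 1867–1877: 8 common + 3 leap = 8×365 + 3×366 = 4018 days.
Total: 212 + 4018 + 13 = 4243 days.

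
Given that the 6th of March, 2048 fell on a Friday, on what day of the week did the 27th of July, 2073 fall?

Thursday

From March 6, 2048 to March 6, 2073: 25 years, of which 6 contain a Feb 29 — 19×365 + 6×366 = 9131 days.
March 2073: 31 − 6 = 25 days remain.
Then April (30), May (31), June (30): 30 + 31 + 30 = 91 days.
July 1–27, 2073: 27 days.
Residual: 143 days.
Total: 9274 days.
9274 mod 7 = 6, so 6 days after Friday is Thursday.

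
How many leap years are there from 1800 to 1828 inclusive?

Years divisible by 4 in [1800, 1828]: 1800, 1804, 1808, 1812, 1816, 1820, 1824, 1828.
Of these, 1800 is divisible by 100 but not 400, so not leap.
Leap years: 8 − 1 = 7.

7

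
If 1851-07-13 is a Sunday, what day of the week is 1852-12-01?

Wednesday

Day-of-year of July 13, 1851: 194.
Day-of-year of December 1, 1852: 336.
1851 has 365 days, so 365 − 194 = 171 days remain in 1851.
Total: 171 + 336 = 507 days.
507 mod 7 = 3, so 3 days after Sunday is Wednesday.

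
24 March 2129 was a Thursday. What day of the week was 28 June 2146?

From March 24, 2129 to March 24, 2146: 17 years, of which 4 contain a Feb 29 — 13×365 + 4×366 = 6209 days.
March 2146: 31 − 24 = 7 days remain.
Then April (30), May (31): 30 + 31 = 61 days.
June 1–28, 2146: 28 days.
Residual: 96 days.
Total: 6305 days.
6305 mod 7 = 5, so 5 days after Thursday is Tuesday.

Tuesday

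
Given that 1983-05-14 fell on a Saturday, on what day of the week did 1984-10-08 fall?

May 1983: 31 − 14 = 17 days remain.
Then 16 full months totalling 488 days.
October 1–8, 1984: 8 days.
Total: 17 + 488 + 8 = 513 days.
513 mod 7 = 2, so 2 days after Saturday is Monday.

Monday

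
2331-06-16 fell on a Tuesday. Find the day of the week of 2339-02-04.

From June 16, 2331 to June 16, 2338: 7 years, of which 2 contain a Feb 29 — 5×365 + 2×366 = 2557 days.
June 2338: 30 − 16 = 14 days remain.
Then July (31), August (31), September (30), October (31), November (30), December (31), January (31): 31 + 31 + 30 + 31 + 30 + 31 + 31 = 215 days.
February 1–4, 2339: 4 days (2339 is not a leap year).
Residual: 233 days.
Total: 2790 days.
2790 mod 7 = 4, so 4 days after Tuesday is Saturday.

Saturday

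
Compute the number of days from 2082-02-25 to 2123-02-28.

14977

Day-of-year of February 25, 2082: 56.
Day-of-year of February 28, 2123: 59.
2082 has 365 days, so 365 − 56 = 309 days remain in 2082.
Full years 2083–2122: 31 common + 9 leap = 31×365 + 9×366 = 14609 days.
Total: 309 + 14609 + 59 = 14977 days.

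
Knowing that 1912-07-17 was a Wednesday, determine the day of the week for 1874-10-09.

Friday

Count forward from the earlier date (October 9, 1874) to the later (July 17, 1912):
From October 9, 1874 to October 9, 1911: 37 years, of which 8 contain a Feb 29 — 29×365 + 8×366 = 13513 days.
(1900 is not a leap year (divisible by 100 but not 400).)
October 1911: 31 − 9 = 22 days remain.
Then November (30), December (31), January (31), February 1912 (29), March (31), April (30), May (31), June (30): 30 + 31 + 31 + 29 + 31 + 30 + 31 + 30 = 243 days.
July 1–17, 1912: 17 days.
Residual: 282 days.
Total: 13795 days.
13795 mod 7 = 5, so 5 days before Wednesday is Friday.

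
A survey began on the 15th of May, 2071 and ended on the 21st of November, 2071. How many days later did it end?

May 2071: 31 − 15 = 16 days remain.
Then June (30), July (31), August (31), September (30), October (31): 30 + 31 + 31 + 30 + 31 = 153 days.
November 1–21, 2071: 21 days.
Total: 16 + 153 + 21 = 190 days.

190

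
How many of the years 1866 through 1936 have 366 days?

17

Years divisible by 4: 1868, 1872, …, 1936 — 18 in all.
Of these, 1900 is divisible by 100 but not 400, so not leap.
Leap years: 18 − 1 = 17.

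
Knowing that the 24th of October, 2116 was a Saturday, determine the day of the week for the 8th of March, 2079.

Count forward from the earlier date (March 8, 2079) to the later (October 24, 2116):
From March 8, 2079 to March 8, 2116: 37 years, of which 9 contain a Feb 29 — 28×365 + 9×366 = 13514 days.
(2100 is not a leap year (divisible by 100 but not 400).)
March 2116: 31 − 8 = 23 days remain.
Then April (30), May (31), June (30), July (31), August (31), September (30): 30 + 31 + 30 + 31 + 31 + 30 = 183 days.
October 1–24, 2116: 24 days.
Residual: 230 days.
Total: 13744 days.
13744 mod 7 = 3, so 3 days before Saturday is Wednesday.

Wednesday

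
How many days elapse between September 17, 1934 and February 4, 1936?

505

September 1934: 30 − 17 = 13 days remain.
Then 16 full months totalling 488 days.
February 1–4, 1936: 4 days (1936 is a leap year).
Total: 13 + 488 + 4 = 505 days.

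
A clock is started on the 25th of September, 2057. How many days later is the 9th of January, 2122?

23481

Day-of-year of September 25, 2057: 268.
Day-of-year of January 9, 2122: 9.
2057 has 365 days, so 365 − 268 = 97 days remain in 2057.
Full years 2058–2121: 49 common + 15 leap = 49×365 + 15×366 = 23375 days.
Total: 97 + 23375 + 9 = 23481 days.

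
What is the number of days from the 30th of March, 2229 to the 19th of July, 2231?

841

Day-of-year of March 30, 2229: 89.
Day-of-year of July 19, 2231: 200.
2229 has 365 days, so 365 − 89 = 276 days remain in 2229.
Full years: 2230: 365. Sum = 365.
Total: 276 + 365 + 200 = 841 days.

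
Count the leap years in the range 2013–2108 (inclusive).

23

Years divisible by 4: 2016, 2020, …, 2108 — 24 in all.
Of these, 2100 is divisible by 100 but not 400, so not leap.
Leap years: 24 − 1 = 23.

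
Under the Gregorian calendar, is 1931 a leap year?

No

1931 is not a leap year.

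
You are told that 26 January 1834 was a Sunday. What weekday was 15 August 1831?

Count forward from the earlier date (August 15, 1831) to the later (January 26, 1834):
Day-of-year of August 15, 1831: 227.
Day-of-year of January 26, 1834: 26.
1831 has 365 days, so 365 − 227 = 138 days remain in 1831.
Full years: 1832: 366; 1833: 365. Sum = 731.
Total: 138 + 731 + 26 = 895 days.
895 mod 7 = 6, so 6 days before Sunday is Monday.

Monday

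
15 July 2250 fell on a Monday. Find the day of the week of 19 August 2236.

Friday

Count forward from the earlier date (August 19, 2236) to the later (July 15, 2250):
Day-of-year of August 19, 2236: 232.
Day-of-year of July 15, 2250: 196.
2236 has 366 days, so 366 − 232 = 134 days remain in 2236.
Full years 2237–2249: 10 common + 3 leap = 10×365 + 3×366 = 4748 days.
Total: 134 + 4748 + 196 = 5078 days.
5078 mod 7 = 3, so 3 days before Monday is Friday.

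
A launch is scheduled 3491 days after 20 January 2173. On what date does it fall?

12 August 2182

Count 3491 days after January 20, 2173:
Day-of-year of January 20, 2173: 20.
Day-of-year of August 12, 2182: 224.
2173 has 365 days, so 365 − 20 = 345 days remain in 2173.
Full years 2174–2181: 6 common + 2 leap = 6×365 + 2×366 = 2922 days.
Total: 345 + 2922 + 224 = 3491 days.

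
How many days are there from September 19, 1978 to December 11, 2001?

8484

From September 19, 1978 to September 19, 2001: 23 years, of which 6 contain a Feb 29 — 17×365 + 6×366 = 8401 days.
(2000 is a leap year (divisible by 400).)
September 2001: 30 − 19 = 11 days remain.
Then October (31), November (30): 31 + 30 = 61 days.
December 1–11, 2001: 11 days.
Residual: 83 days.
Total: 8484 days.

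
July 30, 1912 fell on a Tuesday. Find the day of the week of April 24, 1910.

Count forward from the earlier date (April 24, 1910) to the later (July 30, 1912):
April 1910: 30 − 24 = 6 days remain.
Then 26 full months totalling 792 days.
July 1–30, 1912: 30 days.
Total: 6 + 792 + 30 = 828 days.
828 mod 7 = 2, so 2 days before Tuesday is Sunday.

Sunday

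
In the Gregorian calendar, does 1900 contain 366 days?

No

1900 is not a leap year (divisible by 100 but not 400).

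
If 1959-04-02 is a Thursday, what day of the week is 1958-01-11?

Saturday

Count forward from the earlier date (January 11, 1958) to the later (April 2, 1959):
January 1958: 31 − 11 = 20 days remain.
Then 14 full months totalling 424 days.
April 1–2, 1959: 2 days.
Total: 20 + 424 + 2 = 446 days.
446 mod 7 = 5, so 5 days before Thursday is Saturday.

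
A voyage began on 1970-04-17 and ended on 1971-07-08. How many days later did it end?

447

April 17, 1970 → April 17, 1971: 365 days.
April 1971: 30 − 17 = 13 days remain.
Then May (31), June (30): 31 + 30 = 61 days.
July 1–8, 1971: 8 days.
Residual: 82 days.
Total: 447 days.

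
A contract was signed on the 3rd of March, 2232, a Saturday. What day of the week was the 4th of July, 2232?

Wednesday

March 2232: 31 − 3 = 28 days remain.
Then April (30), May (31), June (30): 30 + 31 + 30 = 91 days.
July 1–4, 2232: 4 days.
Total: 28 + 91 + 4 = 123 days.
123 mod 7 = 4, so 4 days after Saturday is Wednesday.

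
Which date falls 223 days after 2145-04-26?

2145-12-05

Count 223 days after April 26, 2145:
April 2145: 30 − 26 = 4 days remain.
Then May (31), June (30), July (31), August (31), September (30), October (31), November (30): 31 + 30 + 31 + 31 + 30 + 31 + 30 = 214 days.
December 1–5, 2145: 5 days.
Total: 4 + 214 + 5 = 223 days.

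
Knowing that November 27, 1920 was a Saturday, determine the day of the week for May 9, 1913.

Count forward from the earlier date (May 9, 1913) to the later (November 27, 1920):
From May 9, 1913 to May 9, 1920: 7 years, of which 2 contain a Feb 29 — 5×365 + 2×366 = 2557 days.
May 1920: 31 − 9 = 22 days remain.
Then June (30), July (31), August (31), September (30), October (31): 30 + 31 + 31 + 30 + 31 = 153 days.
November 1–27, 1920: 27 days.
Residual: 202 days.
Total: 2759 days.
2759 mod 7 = 1, so 1 day before Saturday is Friday.

Friday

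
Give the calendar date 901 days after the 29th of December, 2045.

the 17th of June, 2048

Count 901 days after December 29, 2045:
Day-of-year of December 29, 2045: 363.
Day-of-year of June 17, 2048: 169.
2045 has 365 days, so 365 − 363 = 2 days remain in 2045.
Full years: 2046: 365; 2047: 365. Sum = 730.
Total: 2 + 730 + 169 = 901 days.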